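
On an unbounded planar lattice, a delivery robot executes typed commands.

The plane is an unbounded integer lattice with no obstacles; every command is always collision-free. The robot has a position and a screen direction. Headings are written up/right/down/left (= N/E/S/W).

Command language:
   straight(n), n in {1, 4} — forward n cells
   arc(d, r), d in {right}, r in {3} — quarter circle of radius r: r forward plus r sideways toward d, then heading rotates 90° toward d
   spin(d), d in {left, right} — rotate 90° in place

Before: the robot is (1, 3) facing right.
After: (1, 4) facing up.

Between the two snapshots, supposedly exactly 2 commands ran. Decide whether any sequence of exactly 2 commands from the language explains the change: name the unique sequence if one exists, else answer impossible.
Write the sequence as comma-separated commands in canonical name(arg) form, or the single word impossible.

key: cell and facing (now N) both changed — the 2 commands mix motion and turning
initial: (1, 3) facing right
1. spin(left) → (1, 3) facing up
2. straight(1) → (1, 4) facing up
no rival 2-sequence matches.

spin(left), straight(1)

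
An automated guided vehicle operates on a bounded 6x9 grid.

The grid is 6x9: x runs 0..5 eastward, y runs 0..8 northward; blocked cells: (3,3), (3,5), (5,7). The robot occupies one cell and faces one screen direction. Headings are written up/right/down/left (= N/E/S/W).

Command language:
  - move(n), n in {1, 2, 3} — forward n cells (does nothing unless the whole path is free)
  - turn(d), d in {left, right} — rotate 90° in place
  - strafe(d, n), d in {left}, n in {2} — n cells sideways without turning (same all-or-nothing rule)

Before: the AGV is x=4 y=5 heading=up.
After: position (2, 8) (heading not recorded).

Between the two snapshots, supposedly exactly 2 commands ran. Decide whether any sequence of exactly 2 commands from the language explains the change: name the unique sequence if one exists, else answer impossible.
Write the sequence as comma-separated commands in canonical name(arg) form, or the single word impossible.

move(3), strafe(left, 2)

key: order matters: swapping move(3) and strafe(left, 2) lands elsewhere
start: x=4 y=5 heading=up
step 1 (move(3)): x=4 y=8 heading=up
step 2 (strafe(left, 2)): x=2 y=8 heading=up
no other 2-command option fits: unique.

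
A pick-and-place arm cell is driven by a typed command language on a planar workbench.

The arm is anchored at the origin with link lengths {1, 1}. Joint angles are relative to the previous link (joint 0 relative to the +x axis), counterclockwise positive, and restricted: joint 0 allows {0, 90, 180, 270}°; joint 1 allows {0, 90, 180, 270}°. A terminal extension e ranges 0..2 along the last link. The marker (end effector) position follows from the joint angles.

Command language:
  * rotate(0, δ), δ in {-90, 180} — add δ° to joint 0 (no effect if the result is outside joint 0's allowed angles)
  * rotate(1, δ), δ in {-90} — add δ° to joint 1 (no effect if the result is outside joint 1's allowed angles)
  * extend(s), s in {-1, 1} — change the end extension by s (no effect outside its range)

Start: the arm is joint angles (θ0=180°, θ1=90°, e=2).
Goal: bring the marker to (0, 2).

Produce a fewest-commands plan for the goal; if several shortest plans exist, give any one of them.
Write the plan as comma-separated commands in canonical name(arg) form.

rotate(1, -90), rotate(0, -90), extend(-1), extend(-1)

t0: joint angles (θ0=180°, θ1=90°, e=2)
step 1 (rotate(1, -90)): joint angles (θ0=180°, θ1=0°, e=2)
step 2 (rotate(0, -90)): joint angles (θ0=90°, θ1=0°, e=2)
step 3 (extend(-1)): joint angles (θ0=90°, θ1=0°, e=1)
step 4 (extend(-1)): joint angles (θ0=90°, θ1=0°, e=0)
shorter routes all fall short; 4 is best.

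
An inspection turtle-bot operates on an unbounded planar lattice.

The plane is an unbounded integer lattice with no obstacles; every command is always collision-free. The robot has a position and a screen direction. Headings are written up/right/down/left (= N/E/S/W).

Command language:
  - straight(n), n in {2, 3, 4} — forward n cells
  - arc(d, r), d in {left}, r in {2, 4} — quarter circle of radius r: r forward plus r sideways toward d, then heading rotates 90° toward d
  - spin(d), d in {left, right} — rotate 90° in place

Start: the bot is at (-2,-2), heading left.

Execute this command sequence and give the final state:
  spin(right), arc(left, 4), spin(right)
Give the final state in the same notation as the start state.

start: at (-2,-2), heading left
[1] after spin(right): at (-2,-2), heading up
[2] after arc(left, 4): at (-6,2), heading left
[3] after spin(right): at (-6,2), heading up

at (-6,2), heading up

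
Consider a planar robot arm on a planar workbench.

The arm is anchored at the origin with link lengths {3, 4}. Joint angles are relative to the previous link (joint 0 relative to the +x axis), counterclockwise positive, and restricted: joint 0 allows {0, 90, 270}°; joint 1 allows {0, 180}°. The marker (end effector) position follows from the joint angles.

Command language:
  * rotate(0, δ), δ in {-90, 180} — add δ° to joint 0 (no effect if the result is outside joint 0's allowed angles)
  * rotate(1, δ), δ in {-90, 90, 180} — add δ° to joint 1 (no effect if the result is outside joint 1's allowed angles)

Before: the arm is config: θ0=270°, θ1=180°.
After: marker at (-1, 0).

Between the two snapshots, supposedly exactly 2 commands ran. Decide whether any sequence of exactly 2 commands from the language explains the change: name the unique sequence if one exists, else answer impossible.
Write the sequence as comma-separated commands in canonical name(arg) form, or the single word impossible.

rotate(0, 180), rotate(0, -90)

key: order matters: swapping rotate(0, 180) and rotate(0, -90) lands elsewhere
initial: config: θ0=270°, θ1=180°
1. rotate(0, 180) → config: θ0=90°, θ1=180°
2. rotate(0, -90) → config: θ0=0°, θ1=180°
all 25 alternatives checked — unique.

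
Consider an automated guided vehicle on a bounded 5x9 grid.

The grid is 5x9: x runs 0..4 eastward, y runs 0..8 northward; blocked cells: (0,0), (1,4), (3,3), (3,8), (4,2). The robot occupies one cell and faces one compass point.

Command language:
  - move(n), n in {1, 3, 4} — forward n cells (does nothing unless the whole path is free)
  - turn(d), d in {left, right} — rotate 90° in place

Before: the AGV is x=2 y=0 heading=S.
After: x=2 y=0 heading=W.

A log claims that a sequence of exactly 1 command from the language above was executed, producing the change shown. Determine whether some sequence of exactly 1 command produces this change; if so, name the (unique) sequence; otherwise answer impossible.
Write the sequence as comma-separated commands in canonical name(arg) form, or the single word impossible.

key: parked at (2,0) the whole time — nothing moves the robot
t0: x=2 y=0 heading=S
t=1 turn(right) ⇒ x=2 y=0 heading=W
uniquely the one of 5 1-step routes that fits.

turn(right)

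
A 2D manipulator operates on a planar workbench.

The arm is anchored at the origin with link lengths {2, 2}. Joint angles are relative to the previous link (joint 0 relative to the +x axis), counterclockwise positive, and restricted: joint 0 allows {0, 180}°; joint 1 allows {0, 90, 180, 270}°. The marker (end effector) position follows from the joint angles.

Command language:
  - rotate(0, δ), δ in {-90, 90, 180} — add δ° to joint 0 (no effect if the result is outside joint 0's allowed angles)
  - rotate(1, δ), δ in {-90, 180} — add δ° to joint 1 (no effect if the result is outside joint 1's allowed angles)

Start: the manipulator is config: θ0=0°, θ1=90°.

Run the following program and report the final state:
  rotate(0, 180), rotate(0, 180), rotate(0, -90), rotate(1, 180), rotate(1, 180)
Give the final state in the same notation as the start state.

config: θ0=0°, θ1=90°

begin: config: θ0=0°, θ1=90°
t=1 rotate(0, 180) ⇒ config: θ0=180°, θ1=90°
t=2 rotate(0, 180) ⇒ config: θ0=0°, θ1=90°
t=3 rotate(0, -90) ⇒ config: θ0=0°, θ1=90°
t=4 rotate(1, 180) ⇒ config: θ0=0°, θ1=270°
t=5 rotate(1, 180) ⇒ config: θ0=0°, θ1=90°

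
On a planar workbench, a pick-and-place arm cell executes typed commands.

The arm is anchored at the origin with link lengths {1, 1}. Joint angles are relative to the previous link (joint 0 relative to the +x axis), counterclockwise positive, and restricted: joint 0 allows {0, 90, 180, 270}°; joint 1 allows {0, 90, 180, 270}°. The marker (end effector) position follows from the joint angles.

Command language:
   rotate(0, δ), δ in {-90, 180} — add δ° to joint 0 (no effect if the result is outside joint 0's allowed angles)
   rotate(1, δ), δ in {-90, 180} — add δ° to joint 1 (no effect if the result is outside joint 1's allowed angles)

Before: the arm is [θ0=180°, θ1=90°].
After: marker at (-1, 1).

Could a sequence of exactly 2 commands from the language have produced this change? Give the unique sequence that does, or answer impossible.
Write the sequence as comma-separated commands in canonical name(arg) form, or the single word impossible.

from: [θ0=180°, θ1=90°]
[1] after rotate(1, -90): [θ0=180°, θ1=0°]
[2] after rotate(1, -90): [θ0=180°, θ1=270°]
no rival 2-sequence matches.

rotate(1, -90), rotate(1, -90)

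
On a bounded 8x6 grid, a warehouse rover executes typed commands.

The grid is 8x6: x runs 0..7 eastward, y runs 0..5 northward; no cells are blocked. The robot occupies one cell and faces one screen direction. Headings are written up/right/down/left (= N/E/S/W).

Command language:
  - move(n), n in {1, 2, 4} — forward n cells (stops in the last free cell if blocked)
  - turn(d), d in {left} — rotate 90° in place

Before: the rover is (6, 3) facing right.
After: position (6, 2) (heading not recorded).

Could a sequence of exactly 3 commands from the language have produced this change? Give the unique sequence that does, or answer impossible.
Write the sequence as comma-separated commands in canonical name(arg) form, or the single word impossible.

no 3-step route produces this change.

impossible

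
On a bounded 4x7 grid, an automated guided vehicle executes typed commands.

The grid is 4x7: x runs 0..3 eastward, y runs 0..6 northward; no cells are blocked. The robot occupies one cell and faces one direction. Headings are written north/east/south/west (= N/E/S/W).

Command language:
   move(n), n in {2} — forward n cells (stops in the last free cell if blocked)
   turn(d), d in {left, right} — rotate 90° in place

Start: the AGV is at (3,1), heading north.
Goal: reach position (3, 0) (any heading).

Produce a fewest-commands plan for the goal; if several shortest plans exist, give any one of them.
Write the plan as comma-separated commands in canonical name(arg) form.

start: at (3,1), heading north
step 1 (turn(left)): at (3,1), heading west
step 2 (turn(left)): at (3,1), heading south
step 3 (move(2)): at (3,0), heading south
no 2-step plan works, so 3 is optimal.

turn(left), turn(left), move(2)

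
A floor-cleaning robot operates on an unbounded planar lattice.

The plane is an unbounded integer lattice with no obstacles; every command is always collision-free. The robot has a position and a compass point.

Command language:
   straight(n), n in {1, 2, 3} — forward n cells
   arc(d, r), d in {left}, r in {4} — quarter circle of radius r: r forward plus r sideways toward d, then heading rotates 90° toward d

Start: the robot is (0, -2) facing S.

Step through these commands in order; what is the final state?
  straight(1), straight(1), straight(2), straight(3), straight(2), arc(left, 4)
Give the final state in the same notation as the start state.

(4, -15) facing E

t0: (0, -2) facing S
[1] after straight(1): (0, -3) facing S
[2] after straight(1): (0, -4) facing S
[3] after straight(2): (0, -6) facing S
[4] after straight(3): (0, -9) facing S
[5] after straight(2): (0, -11) facing S
[6] after arc(left, 4): (4, -15) facing E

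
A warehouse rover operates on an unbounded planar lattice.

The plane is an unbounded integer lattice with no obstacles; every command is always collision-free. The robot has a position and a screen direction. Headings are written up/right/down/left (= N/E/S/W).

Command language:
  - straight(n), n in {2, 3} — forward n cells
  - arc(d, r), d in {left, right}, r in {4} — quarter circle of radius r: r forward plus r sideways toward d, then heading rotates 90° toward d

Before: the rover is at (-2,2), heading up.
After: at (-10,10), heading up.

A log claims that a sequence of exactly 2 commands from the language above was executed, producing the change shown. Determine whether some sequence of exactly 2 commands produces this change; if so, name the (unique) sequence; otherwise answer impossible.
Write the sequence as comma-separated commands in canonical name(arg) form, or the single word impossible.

arc(left, 4), arc(right, 4)

key: running arc(right, 4) before arc(left, 4) would end elsewhere — order is forced
start: at (-2,2), heading up
[1] after arc(left, 4): at (-6,6), heading left
[2] after arc(right, 4): at (-10,10), heading up
no other 2-command option fits: unique.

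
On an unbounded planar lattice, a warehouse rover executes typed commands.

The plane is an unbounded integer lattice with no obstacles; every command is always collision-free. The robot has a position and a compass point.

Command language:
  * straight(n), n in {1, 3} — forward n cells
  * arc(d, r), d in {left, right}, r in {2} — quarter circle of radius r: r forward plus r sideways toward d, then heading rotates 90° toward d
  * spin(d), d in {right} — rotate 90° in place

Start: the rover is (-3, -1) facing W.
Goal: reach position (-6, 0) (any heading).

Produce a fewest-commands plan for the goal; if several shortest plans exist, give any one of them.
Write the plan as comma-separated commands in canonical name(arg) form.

straight(3), spin(right), straight(1)

start: (-3, -1) facing W
1. straight(3) → (-6, -1) facing W
2. spin(right) → (-6, -1) facing N
3. straight(1) → (-6, 0) facing N
minimal: 3 command(s), checked below 3.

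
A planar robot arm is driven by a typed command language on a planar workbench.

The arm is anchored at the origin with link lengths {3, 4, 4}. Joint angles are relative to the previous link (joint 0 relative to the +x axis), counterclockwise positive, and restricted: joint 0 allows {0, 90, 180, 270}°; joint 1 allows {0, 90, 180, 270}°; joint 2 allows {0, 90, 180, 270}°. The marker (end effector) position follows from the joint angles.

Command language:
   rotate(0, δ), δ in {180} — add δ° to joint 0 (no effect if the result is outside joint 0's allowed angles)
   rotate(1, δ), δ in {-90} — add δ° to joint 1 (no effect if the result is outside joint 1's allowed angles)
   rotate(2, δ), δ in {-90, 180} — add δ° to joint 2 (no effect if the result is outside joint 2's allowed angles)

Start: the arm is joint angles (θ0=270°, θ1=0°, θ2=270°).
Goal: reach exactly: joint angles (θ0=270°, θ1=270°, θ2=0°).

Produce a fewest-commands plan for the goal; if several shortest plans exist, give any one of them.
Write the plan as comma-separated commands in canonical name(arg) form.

start: joint angles (θ0=270°, θ1=0°, θ2=270°)
step 1 (rotate(2, 180)): joint angles (θ0=270°, θ1=0°, θ2=90°)
step 2 (rotate(1, -90)): joint angles (θ0=270°, θ1=270°, θ2=90°)
step 3 (rotate(2, -90)): joint angles (θ0=270°, θ1=270°, θ2=0°)
no 2-step plan works, so 3 is optimal.

rotate(2, 180), rotate(1, -90), rotate(2, -90)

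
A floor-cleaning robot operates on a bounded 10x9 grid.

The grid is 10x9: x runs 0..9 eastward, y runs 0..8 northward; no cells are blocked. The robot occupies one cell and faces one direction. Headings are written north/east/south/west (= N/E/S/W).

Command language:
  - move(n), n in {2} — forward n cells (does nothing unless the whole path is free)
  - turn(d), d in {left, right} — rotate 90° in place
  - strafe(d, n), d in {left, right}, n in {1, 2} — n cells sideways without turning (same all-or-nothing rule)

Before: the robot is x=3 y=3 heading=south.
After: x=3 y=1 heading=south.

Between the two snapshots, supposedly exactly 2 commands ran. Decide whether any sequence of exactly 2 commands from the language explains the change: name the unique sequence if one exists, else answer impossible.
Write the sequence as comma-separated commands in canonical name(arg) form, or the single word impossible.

move(2), move(2)

key: still facing S at the end — nothing in the sequence rotates
t0: x=3 y=3 heading=south
t=1 move(2) ⇒ x=3 y=1 heading=south
t=2 move(2) ⇒ x=3 y=1 heading=south
no other 2-command option fits: unique.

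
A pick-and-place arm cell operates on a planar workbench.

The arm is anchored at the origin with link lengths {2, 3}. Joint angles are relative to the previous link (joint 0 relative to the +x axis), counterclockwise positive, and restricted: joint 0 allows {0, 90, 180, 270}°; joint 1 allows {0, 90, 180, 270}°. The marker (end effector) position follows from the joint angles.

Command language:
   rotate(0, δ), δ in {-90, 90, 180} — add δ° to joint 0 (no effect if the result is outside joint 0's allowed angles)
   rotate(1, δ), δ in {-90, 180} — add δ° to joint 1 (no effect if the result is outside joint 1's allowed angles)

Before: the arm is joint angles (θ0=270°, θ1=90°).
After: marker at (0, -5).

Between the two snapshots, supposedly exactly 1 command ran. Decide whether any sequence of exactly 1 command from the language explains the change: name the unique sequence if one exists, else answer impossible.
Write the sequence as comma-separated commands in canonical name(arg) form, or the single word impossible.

rotate(1, -90)

begin: joint angles (θ0=270°, θ1=90°)
t=1 rotate(1, -90) ⇒ joint angles (θ0=270°, θ1=0°)
no other 1-command option fits: unique.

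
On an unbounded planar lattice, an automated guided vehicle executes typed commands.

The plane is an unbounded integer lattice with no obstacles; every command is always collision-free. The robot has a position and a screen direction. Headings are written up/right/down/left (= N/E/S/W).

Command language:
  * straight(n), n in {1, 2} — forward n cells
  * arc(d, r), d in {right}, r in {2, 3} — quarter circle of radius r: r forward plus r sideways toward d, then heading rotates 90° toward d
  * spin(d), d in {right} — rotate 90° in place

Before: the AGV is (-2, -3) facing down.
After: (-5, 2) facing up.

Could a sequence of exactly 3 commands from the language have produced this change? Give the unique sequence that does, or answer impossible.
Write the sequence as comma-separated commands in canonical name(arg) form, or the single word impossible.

spin(right), arc(right, 3), straight(2)

key: position moved to (-5,2) AND the heading swung to N — translation plus rotation needed
from: (-2, -3) facing down
1. spin(right) → (-2, -3) facing left
2. arc(right, 3) → (-5, 0) facing up
3. straight(2) → (-5, 2) facing up
no rival 3-sequence matches.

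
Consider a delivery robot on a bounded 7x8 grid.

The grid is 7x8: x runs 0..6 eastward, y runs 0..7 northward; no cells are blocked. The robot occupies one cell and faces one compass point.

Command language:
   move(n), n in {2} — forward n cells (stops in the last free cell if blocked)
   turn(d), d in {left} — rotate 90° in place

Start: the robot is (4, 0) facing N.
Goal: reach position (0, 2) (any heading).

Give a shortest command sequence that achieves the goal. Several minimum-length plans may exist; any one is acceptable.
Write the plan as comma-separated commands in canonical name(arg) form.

start: (4, 0) facing N
step 1 (move(2)): (4, 2) facing N
step 2 (turn(left)): (4, 2) facing W
step 3 (move(2)): (2, 2) facing W
step 4 (move(2)): (0, 2) facing W
minimal: 4 command(s), checked below 4.

move(2), turn(left), move(2), move(2)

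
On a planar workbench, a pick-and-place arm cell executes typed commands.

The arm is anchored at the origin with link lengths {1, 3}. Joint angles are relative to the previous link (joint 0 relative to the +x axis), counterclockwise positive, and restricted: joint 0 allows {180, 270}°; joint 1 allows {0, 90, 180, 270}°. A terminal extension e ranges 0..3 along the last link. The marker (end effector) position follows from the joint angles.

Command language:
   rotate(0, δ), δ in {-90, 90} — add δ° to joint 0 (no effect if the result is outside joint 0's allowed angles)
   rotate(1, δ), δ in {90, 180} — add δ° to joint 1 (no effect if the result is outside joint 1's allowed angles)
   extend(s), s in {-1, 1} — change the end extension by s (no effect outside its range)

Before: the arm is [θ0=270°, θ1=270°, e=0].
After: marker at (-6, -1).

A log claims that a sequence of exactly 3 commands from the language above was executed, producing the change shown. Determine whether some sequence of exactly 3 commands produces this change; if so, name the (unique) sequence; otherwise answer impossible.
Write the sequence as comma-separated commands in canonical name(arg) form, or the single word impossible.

initial: [θ0=270°, θ1=270°, e=0]
1. extend(1) → [θ0=270°, θ1=270°, e=1]
2. extend(1) → [θ0=270°, θ1=270°, e=2]
3. extend(1) → [θ0=270°, θ1=270°, e=3]
uniquely the one of 216 3-step routes that fits.

extend(1), extend(1), extend(1)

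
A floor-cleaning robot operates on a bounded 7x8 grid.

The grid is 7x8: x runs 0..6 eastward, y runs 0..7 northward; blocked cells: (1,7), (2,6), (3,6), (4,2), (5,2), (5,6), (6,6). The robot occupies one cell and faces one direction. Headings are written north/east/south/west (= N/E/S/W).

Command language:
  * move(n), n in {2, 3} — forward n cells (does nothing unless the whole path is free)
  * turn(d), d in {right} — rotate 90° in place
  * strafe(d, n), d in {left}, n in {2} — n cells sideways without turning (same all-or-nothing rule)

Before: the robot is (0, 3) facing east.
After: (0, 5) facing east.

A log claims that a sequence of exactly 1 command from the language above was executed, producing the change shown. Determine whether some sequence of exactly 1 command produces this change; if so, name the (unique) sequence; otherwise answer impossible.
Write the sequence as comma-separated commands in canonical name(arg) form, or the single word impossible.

key: still facing E — the one step turns nothing
t0: (0, 3) facing east
t=1 strafe(left, 2) ⇒ (0, 5) facing east
uniquely the one of 4 1-step routes that fits.

strafe(left, 2)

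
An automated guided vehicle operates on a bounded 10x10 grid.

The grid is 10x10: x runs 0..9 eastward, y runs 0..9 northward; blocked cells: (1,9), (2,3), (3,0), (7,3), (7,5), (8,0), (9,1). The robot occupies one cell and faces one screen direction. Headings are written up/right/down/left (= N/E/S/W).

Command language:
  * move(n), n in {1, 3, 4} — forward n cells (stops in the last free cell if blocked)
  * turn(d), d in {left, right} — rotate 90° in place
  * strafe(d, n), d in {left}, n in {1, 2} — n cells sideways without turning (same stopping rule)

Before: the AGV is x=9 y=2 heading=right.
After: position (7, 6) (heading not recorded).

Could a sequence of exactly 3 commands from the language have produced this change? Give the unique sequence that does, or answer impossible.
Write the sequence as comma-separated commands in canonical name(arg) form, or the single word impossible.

key: order matters: swapping turn(left) and strafe(left, 2) lands elsewhere
t0: x=9 y=2 heading=right
t=1 turn(left) ⇒ x=9 y=2 heading=up
t=2 move(4) ⇒ x=9 y=6 heading=up
t=3 strafe(left, 2) ⇒ x=7 y=6 heading=up
no rival 3-sequence matches.

turn(left), move(4), strafe(left, 2)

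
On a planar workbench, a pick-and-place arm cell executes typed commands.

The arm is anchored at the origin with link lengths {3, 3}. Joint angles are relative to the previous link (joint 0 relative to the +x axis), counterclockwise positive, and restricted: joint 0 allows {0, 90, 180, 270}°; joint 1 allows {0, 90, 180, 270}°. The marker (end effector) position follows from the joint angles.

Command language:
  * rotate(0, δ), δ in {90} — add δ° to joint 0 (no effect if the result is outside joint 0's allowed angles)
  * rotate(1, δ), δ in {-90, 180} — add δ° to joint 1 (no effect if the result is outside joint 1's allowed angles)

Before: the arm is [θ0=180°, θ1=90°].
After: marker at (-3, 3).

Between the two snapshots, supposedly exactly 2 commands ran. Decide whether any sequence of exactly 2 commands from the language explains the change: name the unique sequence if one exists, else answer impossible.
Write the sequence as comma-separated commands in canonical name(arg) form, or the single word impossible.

from: [θ0=180°, θ1=90°]
t=1 rotate(1, -90) ⇒ [θ0=180°, θ1=0°]
t=2 rotate(1, -90) ⇒ [θ0=180°, θ1=270°]
no rival 2-sequence matches.

rotate(1, -90), rotate(1, -90)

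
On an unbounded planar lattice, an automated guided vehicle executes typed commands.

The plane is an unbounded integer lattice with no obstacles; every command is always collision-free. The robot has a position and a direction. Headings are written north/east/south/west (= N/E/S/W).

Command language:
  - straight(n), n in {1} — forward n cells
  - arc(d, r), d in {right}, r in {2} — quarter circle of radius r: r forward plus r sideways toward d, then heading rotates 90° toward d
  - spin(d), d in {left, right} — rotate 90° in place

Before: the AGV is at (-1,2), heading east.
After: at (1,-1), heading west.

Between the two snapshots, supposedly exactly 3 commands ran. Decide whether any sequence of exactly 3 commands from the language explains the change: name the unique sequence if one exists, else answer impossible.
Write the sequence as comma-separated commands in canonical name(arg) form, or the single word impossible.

key: order matters: swapping arc(right, 2) and spin(right) lands elsewhere
from: at (-1,2), heading east
[1] after arc(right, 2): at (1,0), heading south
[2] after straight(1): at (1,-1), heading south
[3] after spin(right): at (1,-1), heading west
all 64 alternatives checked — unique.

arc(right, 2), straight(1), spin(right)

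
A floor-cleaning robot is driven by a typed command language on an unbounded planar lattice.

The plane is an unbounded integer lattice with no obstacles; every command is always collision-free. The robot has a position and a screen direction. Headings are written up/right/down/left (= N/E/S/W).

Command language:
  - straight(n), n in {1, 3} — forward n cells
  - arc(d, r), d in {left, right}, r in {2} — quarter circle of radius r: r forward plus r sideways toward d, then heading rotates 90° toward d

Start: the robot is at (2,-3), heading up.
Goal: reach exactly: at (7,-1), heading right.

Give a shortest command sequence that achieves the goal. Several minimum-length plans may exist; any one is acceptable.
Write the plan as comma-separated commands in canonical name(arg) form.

t0: at (2,-3), heading up
1. arc(right, 2) → at (4,-1), heading right
2. straight(3) → at (7,-1), heading right
shorter routes all fall short; 2 is best.

arc(right, 2), straight(3)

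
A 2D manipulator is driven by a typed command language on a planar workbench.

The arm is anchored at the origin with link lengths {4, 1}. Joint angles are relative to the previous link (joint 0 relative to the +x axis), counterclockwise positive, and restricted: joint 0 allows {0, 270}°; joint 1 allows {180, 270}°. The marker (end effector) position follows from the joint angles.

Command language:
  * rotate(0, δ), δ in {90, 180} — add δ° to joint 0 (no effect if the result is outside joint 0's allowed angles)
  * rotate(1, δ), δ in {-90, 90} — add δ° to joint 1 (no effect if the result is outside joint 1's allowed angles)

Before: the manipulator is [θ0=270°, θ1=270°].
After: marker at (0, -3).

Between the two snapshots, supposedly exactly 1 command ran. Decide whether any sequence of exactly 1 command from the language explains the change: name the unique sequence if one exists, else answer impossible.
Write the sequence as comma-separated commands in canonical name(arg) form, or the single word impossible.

from: [θ0=270°, θ1=270°]
1. rotate(1, -90) → [θ0=270°, θ1=180°]
all 4 alternatives checked — unique.

rotate(1, -90)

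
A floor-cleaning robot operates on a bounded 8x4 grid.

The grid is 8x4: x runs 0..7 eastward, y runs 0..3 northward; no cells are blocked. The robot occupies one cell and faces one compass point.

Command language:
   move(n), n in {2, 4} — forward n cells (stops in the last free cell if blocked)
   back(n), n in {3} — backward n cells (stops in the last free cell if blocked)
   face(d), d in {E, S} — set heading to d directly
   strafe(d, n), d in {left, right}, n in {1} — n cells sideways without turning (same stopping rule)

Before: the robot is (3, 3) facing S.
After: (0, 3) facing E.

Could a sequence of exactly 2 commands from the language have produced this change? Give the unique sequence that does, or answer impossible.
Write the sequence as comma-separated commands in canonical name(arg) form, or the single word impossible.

face(E), back(3)

key: position moved to (0,3) AND the heading swung to E — translation plus rotation needed
start: (3, 3) facing S
1. face(E) → (3, 3) facing E
2. back(3) → (0, 3) facing E
uniquely the one of 49 2-step routes that fits.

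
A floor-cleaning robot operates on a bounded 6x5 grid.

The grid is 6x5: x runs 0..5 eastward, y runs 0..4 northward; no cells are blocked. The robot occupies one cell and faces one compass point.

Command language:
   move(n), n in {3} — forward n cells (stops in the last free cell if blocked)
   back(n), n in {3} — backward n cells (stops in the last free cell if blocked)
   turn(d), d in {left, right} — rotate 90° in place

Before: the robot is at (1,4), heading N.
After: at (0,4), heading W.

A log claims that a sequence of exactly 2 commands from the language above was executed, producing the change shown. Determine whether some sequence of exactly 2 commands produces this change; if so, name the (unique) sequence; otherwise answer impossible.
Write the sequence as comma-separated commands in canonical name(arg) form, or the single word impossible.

turn(left), move(3)

key: move(3) runs into the grid edge before its full distance
begin: at (1,4), heading N
step 1 (turn(left)): at (1,4), heading W
step 2 (move(3)): at (0,4), heading W
no rival 2-sequence matches.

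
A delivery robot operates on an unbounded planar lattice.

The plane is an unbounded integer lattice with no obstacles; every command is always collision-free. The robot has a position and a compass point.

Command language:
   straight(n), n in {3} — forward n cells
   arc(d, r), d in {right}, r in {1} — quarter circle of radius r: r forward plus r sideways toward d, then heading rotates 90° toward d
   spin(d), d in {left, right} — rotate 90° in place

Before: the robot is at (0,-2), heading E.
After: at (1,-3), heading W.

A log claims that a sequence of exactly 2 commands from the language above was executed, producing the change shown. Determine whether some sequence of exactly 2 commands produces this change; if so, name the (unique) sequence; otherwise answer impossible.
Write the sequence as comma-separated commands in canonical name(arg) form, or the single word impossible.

key: position moved to (1,-3) AND the heading swung to W — translation plus rotation needed
t0: at (0,-2), heading E
step 1 (arc(right, 1)): at (1,-3), heading S
step 2 (spin(right)): at (1,-3), heading W
no other 2-command option fits: unique.

arc(right, 1), spin(right)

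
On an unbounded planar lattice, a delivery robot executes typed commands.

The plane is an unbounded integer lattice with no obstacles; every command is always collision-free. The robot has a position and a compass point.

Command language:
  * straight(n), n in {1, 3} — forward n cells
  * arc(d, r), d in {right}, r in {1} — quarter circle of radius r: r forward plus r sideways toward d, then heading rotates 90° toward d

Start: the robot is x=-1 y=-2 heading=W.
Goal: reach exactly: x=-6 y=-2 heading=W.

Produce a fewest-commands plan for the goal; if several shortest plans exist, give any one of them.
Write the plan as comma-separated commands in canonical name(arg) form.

straight(3), straight(1), straight(1)

begin: x=-1 y=-2 heading=W
t=1 straight(3) ⇒ x=-4 y=-2 heading=W
t=2 straight(1) ⇒ x=-5 y=-2 heading=W
t=3 straight(1) ⇒ x=-6 y=-2 heading=W
minimal: 3 command(s), checked below 3.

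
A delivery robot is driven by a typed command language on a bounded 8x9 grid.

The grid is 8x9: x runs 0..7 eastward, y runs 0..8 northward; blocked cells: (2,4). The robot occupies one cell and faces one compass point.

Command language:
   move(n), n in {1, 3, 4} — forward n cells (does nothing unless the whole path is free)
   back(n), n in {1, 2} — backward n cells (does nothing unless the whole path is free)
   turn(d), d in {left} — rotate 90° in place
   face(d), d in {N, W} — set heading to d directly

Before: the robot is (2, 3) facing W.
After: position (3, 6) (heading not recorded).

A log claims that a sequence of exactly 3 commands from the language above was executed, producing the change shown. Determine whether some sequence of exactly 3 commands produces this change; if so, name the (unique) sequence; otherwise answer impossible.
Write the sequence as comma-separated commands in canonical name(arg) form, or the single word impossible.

back(1), face(N), move(3)

key: running move(3) before back(1) would end elsewhere — order is forced
from: (2, 3) facing W
step 1 (back(1)): (3, 3) facing W
step 2 (face(N)): (3, 3) facing N
step 3 (move(3)): (3, 6) facing N
all 512 alternatives checked — unique.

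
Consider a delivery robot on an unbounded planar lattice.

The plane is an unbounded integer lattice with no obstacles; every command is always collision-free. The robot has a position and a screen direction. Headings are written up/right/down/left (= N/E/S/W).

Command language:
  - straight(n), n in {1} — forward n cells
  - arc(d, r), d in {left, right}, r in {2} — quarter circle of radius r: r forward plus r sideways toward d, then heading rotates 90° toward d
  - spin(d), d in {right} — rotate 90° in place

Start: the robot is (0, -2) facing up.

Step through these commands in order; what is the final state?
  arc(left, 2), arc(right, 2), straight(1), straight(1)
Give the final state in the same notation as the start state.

start: (0, -2) facing up
step 1 (arc(left, 2)): (-2, 0) facing left
step 2 (arc(right, 2)): (-4, 2) facing up
step 3 (straight(1)): (-4, 3) facing up
step 4 (straight(1)): (-4, 4) facing up

(-4, 4) facing up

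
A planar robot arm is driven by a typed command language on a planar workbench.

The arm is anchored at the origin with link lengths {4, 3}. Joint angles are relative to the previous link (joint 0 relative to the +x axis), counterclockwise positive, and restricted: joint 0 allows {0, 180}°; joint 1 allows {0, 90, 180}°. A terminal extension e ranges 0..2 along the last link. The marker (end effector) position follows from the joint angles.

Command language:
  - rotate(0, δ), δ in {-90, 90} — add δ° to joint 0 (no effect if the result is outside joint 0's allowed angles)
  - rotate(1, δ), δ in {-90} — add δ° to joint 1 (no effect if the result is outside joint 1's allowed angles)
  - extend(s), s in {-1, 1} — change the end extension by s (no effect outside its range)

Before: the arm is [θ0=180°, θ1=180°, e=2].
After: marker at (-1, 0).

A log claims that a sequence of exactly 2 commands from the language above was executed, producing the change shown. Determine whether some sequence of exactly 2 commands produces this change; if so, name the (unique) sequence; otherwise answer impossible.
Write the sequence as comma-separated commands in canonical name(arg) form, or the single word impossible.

extend(-1), extend(-1)

begin: [θ0=180°, θ1=180°, e=2]
step 1 (extend(-1)): [θ0=180°, θ1=180°, e=1]
step 2 (extend(-1)): [θ0=180°, θ1=180°, e=0]
uniquely the one of 25 2-step routes that fits.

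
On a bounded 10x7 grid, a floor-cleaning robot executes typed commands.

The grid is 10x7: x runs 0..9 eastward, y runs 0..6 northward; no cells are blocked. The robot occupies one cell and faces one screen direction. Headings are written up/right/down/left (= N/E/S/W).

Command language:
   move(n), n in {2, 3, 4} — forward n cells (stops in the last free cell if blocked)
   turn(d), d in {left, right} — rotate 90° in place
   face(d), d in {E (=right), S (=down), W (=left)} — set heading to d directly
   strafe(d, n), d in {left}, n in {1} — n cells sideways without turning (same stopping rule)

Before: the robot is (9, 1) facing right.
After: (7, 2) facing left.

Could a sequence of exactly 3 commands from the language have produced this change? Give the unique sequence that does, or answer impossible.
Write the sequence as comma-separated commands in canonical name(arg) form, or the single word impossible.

key: running move(2) before strafe(left, 1) would end elsewhere — order is forced
start: (9, 1) facing right
step 1 (strafe(left, 1)): (9, 2) facing right
step 2 (face(W)): (9, 2) facing left
step 3 (move(2)): (7, 2) facing left
no rival 3-sequence matches.

strafe(left, 1), face(W), move(2)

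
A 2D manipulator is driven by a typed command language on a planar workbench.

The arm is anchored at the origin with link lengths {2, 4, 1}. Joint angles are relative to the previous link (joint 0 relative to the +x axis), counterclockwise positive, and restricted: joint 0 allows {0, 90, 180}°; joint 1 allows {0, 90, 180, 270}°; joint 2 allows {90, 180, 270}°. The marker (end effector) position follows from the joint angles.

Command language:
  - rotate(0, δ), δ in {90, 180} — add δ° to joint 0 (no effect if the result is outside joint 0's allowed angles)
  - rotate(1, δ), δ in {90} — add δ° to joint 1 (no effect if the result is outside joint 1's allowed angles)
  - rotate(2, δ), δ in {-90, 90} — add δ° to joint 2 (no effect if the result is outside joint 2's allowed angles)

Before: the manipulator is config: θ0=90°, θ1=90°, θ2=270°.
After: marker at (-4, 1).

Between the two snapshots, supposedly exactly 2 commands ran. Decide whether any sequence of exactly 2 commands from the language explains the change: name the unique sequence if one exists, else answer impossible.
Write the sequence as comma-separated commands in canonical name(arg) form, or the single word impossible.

rotate(2, -90), rotate(2, -90)

initial: config: θ0=90°, θ1=90°, θ2=270°
t=1 rotate(2, -90) ⇒ config: θ0=90°, θ1=90°, θ2=180°
t=2 rotate(2, -90) ⇒ config: θ0=90°, θ1=90°, θ2=90°
no other 2-command option fits: unique.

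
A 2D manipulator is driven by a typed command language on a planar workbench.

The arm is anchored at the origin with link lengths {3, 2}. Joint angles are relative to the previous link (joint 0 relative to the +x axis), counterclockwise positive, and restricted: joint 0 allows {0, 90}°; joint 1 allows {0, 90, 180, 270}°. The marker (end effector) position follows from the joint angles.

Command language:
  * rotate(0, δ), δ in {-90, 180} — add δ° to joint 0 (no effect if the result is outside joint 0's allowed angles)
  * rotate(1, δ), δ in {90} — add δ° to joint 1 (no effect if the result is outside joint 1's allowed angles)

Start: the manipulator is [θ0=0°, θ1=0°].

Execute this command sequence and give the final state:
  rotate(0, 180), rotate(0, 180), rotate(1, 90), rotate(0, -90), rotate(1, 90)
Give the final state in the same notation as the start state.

t0: [θ0=0°, θ1=0°]
t=1 rotate(0, 180) ⇒ [θ0=0°, θ1=0°]
t=2 rotate(0, 180) ⇒ [θ0=0°, θ1=0°]
t=3 rotate(1, 90) ⇒ [θ0=0°, θ1=90°]
t=4 rotate(0, -90) ⇒ [θ0=0°, θ1=90°]
t=5 rotate(1, 90) ⇒ [θ0=0°, θ1=180°]

[θ0=0°, θ1=180°]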